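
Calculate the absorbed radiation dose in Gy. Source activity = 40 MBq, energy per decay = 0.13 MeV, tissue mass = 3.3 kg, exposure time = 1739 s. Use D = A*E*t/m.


A = 40 MBq = 4.0000e+07 Bq
E = 0.13 MeV = 2.0826e-14 J
D = A*E*t/m = 4.0000e+07*2.0826e-14*1739/3.3
D = 4.3899e-04 Gy


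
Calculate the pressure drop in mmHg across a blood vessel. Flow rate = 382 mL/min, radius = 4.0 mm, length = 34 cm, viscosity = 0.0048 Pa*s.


dP = 8*mu*L*Q / (pi*r^4)
Q = 382 mL/min = 6.36667e-06 m^3/s
dP = 103.355 Pa = 103.355 / 133.322 mmHg = 0.7752 mmHg


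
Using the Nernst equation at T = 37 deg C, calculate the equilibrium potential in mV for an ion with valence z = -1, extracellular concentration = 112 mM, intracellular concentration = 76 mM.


E = (RT/(zF)) * ln(C_out/C_in)
T = 37 + 273.15 = 310.15 K
E = (8.314 * 310.15 / (-1 * 96485)) * ln(112/76)
E = -10.36 mV


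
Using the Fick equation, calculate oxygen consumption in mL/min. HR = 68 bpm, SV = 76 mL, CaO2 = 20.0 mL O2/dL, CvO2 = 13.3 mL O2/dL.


CO = HR*SV = 68*76/1000 = 5.168 L/min
a-v O2 diff = 20.0 - 13.3 = 6.7 mL/dL
VO2 = CO * (CaO2-CvO2) * 10 dL/L
VO2 = 5.168 * 6.7 * 10
VO2 = 346.3 mL/min


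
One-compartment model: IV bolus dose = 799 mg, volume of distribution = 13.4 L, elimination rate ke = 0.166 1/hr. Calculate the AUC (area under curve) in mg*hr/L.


C0 = Dose/Vd = 799/13.4 = 59.6269 mg/L
AUC = C0/ke = 59.6269/0.166
AUC = 359.2 mg*hr/L


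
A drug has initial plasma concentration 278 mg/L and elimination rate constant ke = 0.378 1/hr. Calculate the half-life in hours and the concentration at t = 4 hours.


t_half = ln(2) / ke = 0.693147 / 0.378 = 1.834 hr
C(t) = C0 * exp(-ke*t) = 278 * exp(-0.378*4)
C(4) = 61.29 mg/L


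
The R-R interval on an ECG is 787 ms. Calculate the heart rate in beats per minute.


HR = 60 / RR_interval(s)
RR = 787 ms = 0.787 s
HR = 60 / 0.787 = 76.24 bpm


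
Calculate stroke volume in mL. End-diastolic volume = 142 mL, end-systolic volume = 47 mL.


SV = EDV - ESV
SV = 142 - 47
SV = 95 mL


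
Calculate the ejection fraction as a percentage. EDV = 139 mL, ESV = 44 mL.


SV = EDV - ESV = 139 - 44 = 95 mL
EF = SV/EDV * 100 = 95/139 * 100
EF = 68.35%


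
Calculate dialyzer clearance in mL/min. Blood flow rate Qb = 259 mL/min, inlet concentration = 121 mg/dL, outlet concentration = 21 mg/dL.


K = Qb * (Cb_in - Cb_out) / Cb_in
K = 259 * (121 - 21) / 121
K = 214 mL/min


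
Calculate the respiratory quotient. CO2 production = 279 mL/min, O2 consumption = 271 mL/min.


RQ = VCO2 / VO2
RQ = 279 / 271
RQ = 1.03


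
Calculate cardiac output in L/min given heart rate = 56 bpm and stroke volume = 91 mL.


CO = HR * SV
CO = 56 * 91 / 1000
CO = 5.096 L/min


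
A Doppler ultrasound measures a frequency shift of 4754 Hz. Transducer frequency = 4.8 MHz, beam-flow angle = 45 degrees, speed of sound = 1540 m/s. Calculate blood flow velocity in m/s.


v = fd * c / (2 * f0 * cos(theta))
v = 4754 * 1540 / (2 * 4.8000e+06 * cos(45))
v = 1.079 m/s


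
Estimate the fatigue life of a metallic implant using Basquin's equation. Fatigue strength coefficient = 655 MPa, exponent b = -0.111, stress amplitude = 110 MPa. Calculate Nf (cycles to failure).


sigma_a = sigma_f' * (2Nf)^b
2Nf = (sigma_a/sigma_f')^(1/b)
2Nf = (110/655)^(1/-0.111)
2Nf = 9563528.4
Nf = 4.7818e+06


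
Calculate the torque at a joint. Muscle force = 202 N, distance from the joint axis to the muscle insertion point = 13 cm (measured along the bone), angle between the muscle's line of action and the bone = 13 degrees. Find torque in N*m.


Torque = F * d * sin(theta)   (moment arm = d*sin(theta))
d = 13 cm = 0.13 m
Torque = 202 * 0.13 * sin(13)
Torque = 5.907 N*m


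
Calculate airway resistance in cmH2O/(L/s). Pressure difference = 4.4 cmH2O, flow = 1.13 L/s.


R = dP / flow
R = 4.4 / 1.13
R = 3.894 cmH2O/(L/s)


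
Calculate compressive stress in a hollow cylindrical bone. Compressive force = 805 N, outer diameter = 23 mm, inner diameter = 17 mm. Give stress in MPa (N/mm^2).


A = pi*(r_o^2 - r_i^2)
r_o = 11.5 mm, r_i = 8.5 mm
A = 188.496 mm^2
sigma = F/A = 805 / 188.496
sigma = 4.271 MPa


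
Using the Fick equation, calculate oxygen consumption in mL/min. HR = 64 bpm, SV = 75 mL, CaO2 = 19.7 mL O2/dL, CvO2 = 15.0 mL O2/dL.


CO = HR*SV = 64*75/1000 = 4.8 L/min
a-v O2 diff = 19.7 - 15.0 = 4.7 mL/dL
VO2 = CO * (CaO2-CvO2) * 10 dL/L
VO2 = 4.8 * 4.7 * 10
VO2 = 225.6 mL/min


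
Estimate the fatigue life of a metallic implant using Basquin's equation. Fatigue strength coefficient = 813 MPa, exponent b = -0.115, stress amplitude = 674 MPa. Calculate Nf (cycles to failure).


sigma_a = sigma_f' * (2Nf)^b
2Nf = (sigma_a/sigma_f')^(1/b)
2Nf = (674/813)^(1/-0.115)
2Nf = 5.1061386
Nf = 2.553


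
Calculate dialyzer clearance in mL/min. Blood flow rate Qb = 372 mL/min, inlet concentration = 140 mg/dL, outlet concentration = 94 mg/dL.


K = Qb * (Cb_in - Cb_out) / Cb_in
K = 372 * (140 - 94) / 140
K = 122.2 mL/min


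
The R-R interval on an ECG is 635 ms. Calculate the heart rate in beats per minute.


HR = 60 / RR_interval(s)
RR = 635 ms = 0.635 s
HR = 60 / 0.635 = 94.49 bpm


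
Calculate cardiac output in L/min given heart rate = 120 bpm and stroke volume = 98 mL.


CO = HR * SV
CO = 120 * 98 / 1000
CO = 11.76 L/min


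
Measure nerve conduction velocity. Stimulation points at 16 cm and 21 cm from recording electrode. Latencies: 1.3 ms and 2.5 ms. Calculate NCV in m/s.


Distance = (21 - 16) / 100 = 0.05 m
dt = (2.5 - 1.3) / 1000 = 0.0012 s
NCV = dist / dt = 41.67 m/s


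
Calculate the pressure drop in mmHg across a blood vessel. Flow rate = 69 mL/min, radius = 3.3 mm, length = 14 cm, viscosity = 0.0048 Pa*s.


dP = 8*mu*L*Q / (pi*r^4)
Q = 69 mL/min = 1.15e-06 m^3/s
dP = 16.594 Pa = 16.594 / 133.322 mmHg = 0.1245 mmHg


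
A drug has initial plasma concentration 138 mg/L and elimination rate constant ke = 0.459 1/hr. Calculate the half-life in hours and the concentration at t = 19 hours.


t_half = ln(2) / ke = 0.693147 / 0.459 = 1.51 hr
C(t) = C0 * exp(-ke*t) = 138 * exp(-0.459*19)
C(19) = 0.02251 mg/L


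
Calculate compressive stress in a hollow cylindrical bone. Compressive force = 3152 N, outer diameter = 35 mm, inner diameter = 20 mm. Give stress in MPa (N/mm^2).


A = pi*(r_o^2 - r_i^2)
r_o = 17.5 mm, r_i = 10 mm
A = 647.953 mm^2
sigma = F/A = 3152 / 647.953
sigma = 4.865 MPa


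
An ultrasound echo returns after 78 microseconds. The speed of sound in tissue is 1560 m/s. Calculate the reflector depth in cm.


depth = c * t / 2
t = 78 us = 7.8000e-05 s
depth = 1560 * 7.8000e-05 / 2
depth = 0.06084 m = 6.084 cm


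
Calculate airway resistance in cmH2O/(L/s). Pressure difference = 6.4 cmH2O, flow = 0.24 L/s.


R = dP / flow
R = 6.4 / 0.24
R = 26.67 cmH2O/(L/s)


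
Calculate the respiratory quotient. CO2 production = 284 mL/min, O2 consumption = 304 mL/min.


RQ = VCO2 / VO2
RQ = 284 / 304
RQ = 0.9342


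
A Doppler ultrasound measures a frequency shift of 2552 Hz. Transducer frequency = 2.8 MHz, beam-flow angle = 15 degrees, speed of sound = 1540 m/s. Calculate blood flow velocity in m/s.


v = fd * c / (2 * f0 * cos(theta))
v = 2552 * 1540 / (2 * 2.8000e+06 * cos(15))
v = 0.7266 m/s


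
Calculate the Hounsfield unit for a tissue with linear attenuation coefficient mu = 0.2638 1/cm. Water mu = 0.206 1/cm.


HU = ((mu_tissue - mu_water) / mu_water) * 1000
HU = ((0.2638 - 0.206) / 0.206) * 1000
HU = 280.6


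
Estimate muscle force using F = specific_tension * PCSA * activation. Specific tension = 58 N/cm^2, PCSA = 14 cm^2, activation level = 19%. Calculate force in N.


F = sigma * PCSA * activation
F = 58 * 14 * 0.19
F = 154.3 N


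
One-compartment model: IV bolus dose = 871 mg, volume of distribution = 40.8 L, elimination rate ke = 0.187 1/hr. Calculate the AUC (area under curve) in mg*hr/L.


C0 = Dose/Vd = 871/40.8 = 21.348 mg/L
AUC = C0/ke = 21.348/0.187
AUC = 114.2 mg*hr/L


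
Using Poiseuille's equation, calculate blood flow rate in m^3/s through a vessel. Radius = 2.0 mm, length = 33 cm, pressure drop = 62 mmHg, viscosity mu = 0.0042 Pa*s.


Q = pi*r^4*dP / (8*mu*L)
r = 0.002 m, L = 0.33 m
dP = 62 mmHg = 8265.964 Pa
Q = 3.7472e-05 m^3/s


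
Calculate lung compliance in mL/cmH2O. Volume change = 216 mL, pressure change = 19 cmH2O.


C = dV / dP
C = 216 / 19
C = 11.37 mL/cmH2O


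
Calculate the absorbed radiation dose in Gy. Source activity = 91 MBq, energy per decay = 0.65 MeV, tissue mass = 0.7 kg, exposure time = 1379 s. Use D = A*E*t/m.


A = 91 MBq = 9.1000e+07 Bq
E = 0.65 MeV = 1.0413e-13 J
D = A*E*t/m = 9.1000e+07*1.0413e-13*1379/0.7
D = 0.01867 Gy


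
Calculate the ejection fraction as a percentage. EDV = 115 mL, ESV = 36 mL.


SV = EDV - ESV = 115 - 36 = 79 mL
EF = SV/EDV * 100 = 79/115 * 100
EF = 68.7%


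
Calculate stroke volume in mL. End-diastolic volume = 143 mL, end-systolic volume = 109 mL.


SV = EDV - ESV
SV = 143 - 109
SV = 34 mL


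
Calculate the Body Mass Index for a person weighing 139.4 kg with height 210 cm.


BMI = weight / height^2
height = 210 cm = 2.1 m
BMI = 139.4 / 2.1^2
BMI = 31.61 kg/m^2


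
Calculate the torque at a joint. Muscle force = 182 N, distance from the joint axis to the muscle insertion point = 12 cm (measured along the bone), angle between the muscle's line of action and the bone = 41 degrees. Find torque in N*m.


Torque = F * d * sin(theta)   (moment arm = d*sin(theta))
d = 12 cm = 0.12 m
Torque = 182 * 0.12 * sin(41)
Torque = 14.33 N*m


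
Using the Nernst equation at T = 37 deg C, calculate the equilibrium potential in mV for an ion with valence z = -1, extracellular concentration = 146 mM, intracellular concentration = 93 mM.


E = (RT/(zF)) * ln(C_out/C_in)
T = 37 + 273.15 = 310.15 K
E = (8.314 * 310.15 / (-1 * 96485)) * ln(146/93)
E = -12.05 mV


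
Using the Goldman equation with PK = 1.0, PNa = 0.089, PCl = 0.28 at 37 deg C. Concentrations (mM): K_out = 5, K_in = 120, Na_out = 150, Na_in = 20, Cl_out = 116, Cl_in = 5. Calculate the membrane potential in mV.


Vm = (RT/F)*ln((PK*Ko + PNa*Nao + PCl*Cli)/(PK*Ki + PNa*Nai + PCl*Clo))
Numer = 19.75, Denom = 154.26
Vm = -54.93 mV


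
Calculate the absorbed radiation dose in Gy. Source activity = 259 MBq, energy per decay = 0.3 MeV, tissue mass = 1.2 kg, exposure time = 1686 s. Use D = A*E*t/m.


A = 259 MBq = 2.5900e+08 Bq
E = 0.3 MeV = 4.806e-14 J
D = A*E*t/m = 2.5900e+08*4.806e-14*1686/1.2
D = 0.01749 Gy


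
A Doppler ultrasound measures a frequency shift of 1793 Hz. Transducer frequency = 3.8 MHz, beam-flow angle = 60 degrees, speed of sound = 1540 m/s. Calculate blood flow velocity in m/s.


v = fd * c / (2 * f0 * cos(theta))
v = 1793 * 1540 / (2 * 3.8000e+06 * cos(60))
v = 0.7266 m/s


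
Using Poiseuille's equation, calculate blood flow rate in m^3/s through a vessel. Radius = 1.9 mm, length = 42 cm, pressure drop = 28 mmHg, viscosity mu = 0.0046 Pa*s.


Q = pi*r^4*dP / (8*mu*L)
r = 0.0019 m, L = 0.42 m
dP = 28 mmHg = 3733.016 Pa
Q = 9.8884e-06 m^3/s


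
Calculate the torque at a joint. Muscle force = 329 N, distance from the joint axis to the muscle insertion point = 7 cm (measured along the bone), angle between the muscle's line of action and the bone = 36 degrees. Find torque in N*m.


Torque = F * d * sin(theta)   (moment arm = d*sin(theta))
d = 7 cm = 0.07 m
Torque = 329 * 0.07 * sin(36)
Torque = 13.54 N*m


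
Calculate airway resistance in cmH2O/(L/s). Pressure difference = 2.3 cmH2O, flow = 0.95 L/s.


R = dP / flow
R = 2.3 / 0.95
R = 2.421 cmH2O/(L/s)


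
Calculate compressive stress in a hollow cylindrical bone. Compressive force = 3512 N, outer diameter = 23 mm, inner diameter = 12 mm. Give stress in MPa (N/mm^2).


A = pi*(r_o^2 - r_i^2)
r_o = 11.5 mm, r_i = 6 mm
A = 302.378 mm^2
sigma = F/A = 3512 / 302.378
sigma = 11.61 MPa


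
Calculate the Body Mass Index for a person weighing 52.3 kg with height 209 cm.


BMI = weight / height^2
height = 209 cm = 2.09 m
BMI = 52.3 / 2.09^2
BMI = 11.97 kg/m^2


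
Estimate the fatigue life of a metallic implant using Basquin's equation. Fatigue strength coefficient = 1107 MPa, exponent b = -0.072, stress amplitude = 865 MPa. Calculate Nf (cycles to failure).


sigma_a = sigma_f' * (2Nf)^b
2Nf = (sigma_a/sigma_f')^(1/b)
2Nf = (865/1107)^(1/-0.072)
2Nf = 30.756555
Nf = 15.38


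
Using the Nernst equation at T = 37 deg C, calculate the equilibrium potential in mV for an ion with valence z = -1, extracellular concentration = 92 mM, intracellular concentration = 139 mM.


E = (RT/(zF)) * ln(C_out/C_in)
T = 37 + 273.15 = 310.15 K
E = (8.314 * 310.15 / (-1 * 96485)) * ln(92/139)
E = 11.03 mV


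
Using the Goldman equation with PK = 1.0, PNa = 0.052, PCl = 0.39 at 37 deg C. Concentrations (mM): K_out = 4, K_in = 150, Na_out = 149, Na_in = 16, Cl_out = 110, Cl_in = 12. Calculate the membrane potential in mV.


Vm = (RT/F)*ln((PK*Ko + PNa*Nao + PCl*Cli)/(PK*Ki + PNa*Nai + PCl*Clo))
Numer = 16.428, Denom = 193.732
Vm = -65.94 mV


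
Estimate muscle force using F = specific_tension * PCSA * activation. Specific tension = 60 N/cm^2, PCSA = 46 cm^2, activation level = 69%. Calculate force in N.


F = sigma * PCSA * activation
F = 60 * 46 * 0.69
F = 1904 N


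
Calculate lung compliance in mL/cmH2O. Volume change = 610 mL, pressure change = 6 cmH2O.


C = dV / dP
C = 610 / 6
C = 101.7 mL/cmH2O


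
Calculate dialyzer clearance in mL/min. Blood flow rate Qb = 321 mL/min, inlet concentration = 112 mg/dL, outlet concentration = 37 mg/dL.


K = Qb * (Cb_in - Cb_out) / Cb_in
K = 321 * (112 - 37) / 112
K = 215 mL/min


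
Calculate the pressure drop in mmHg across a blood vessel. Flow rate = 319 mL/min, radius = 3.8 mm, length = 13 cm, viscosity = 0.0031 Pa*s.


dP = 8*mu*L*Q / (pi*r^4)
Q = 319 mL/min = 5.31667e-06 m^3/s
dP = 26.1668 Pa = 26.1668 / 133.322 mmHg = 0.1963 mmHg


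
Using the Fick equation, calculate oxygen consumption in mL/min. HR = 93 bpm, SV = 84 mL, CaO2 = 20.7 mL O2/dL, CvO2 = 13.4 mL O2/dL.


CO = HR*SV = 93*84/1000 = 7.812 L/min
a-v O2 diff = 20.7 - 13.4 = 7.3 mL/dL
VO2 = CO * (CaO2-CvO2) * 10 dL/L
VO2 = 7.812 * 7.3 * 10
VO2 = 570.3 mL/min


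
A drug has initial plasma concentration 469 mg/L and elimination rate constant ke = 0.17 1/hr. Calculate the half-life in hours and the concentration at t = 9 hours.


t_half = ln(2) / ke = 0.693147 / 0.17 = 4.077 hr
C(t) = C0 * exp(-ke*t) = 469 * exp(-0.17*9)
C(9) = 101.6 mg/L


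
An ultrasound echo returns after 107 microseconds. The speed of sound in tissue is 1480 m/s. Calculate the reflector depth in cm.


depth = c * t / 2
t = 107 us = 1.0700e-04 s
depth = 1480 * 1.0700e-04 / 2
depth = 0.07918 m = 7.918 cm


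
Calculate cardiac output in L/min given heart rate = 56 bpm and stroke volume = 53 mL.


CO = HR * SV
CO = 56 * 53 / 1000
CO = 2.968 L/min


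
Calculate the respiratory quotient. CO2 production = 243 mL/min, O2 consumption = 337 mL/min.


RQ = VCO2 / VO2
RQ = 243 / 337
RQ = 0.7211


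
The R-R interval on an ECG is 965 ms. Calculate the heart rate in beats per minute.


HR = 60 / RR_interval(s)
RR = 965 ms = 0.965 s
HR = 60 / 0.965 = 62.18 bpm


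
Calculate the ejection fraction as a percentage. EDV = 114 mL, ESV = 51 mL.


SV = EDV - ESV = 114 - 51 = 63 mL
EF = SV/EDV * 100 = 63/114 * 100
EF = 55.26%


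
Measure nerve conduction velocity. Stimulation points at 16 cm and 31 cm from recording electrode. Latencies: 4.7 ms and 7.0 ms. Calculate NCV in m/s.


Distance = (31 - 16) / 100 = 0.15 m
dt = (7.0 - 4.7) / 1000 = 0.0023 s
NCV = dist / dt = 65.22 m/s


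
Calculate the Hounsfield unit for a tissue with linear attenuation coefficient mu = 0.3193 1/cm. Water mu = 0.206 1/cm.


HU = ((mu_tissue - mu_water) / mu_water) * 1000
HU = ((0.3193 - 0.206) / 0.206) * 1000
HU = 550


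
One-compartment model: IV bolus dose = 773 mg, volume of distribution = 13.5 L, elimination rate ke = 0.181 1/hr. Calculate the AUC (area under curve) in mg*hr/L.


C0 = Dose/Vd = 773/13.5 = 57.2593 mg/L
AUC = C0/ke = 57.2593/0.181
AUC = 316.3 mg*hr/L


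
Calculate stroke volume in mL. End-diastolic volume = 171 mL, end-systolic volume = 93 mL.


SV = EDV - ESV
SV = 171 - 93
SV = 78 mL


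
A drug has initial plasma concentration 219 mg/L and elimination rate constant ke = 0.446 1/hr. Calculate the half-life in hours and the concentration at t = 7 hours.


t_half = ln(2) / ke = 0.693147 / 0.446 = 1.554 hr
C(t) = C0 * exp(-ke*t) = 219 * exp(-0.446*7)
C(7) = 9.651 mg/L


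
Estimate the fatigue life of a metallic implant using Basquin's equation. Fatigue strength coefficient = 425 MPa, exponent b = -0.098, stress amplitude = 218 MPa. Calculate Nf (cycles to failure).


sigma_a = sigma_f' * (2Nf)^b
2Nf = (sigma_a/sigma_f')^(1/b)
2Nf = (218/425)^(1/-0.098)
2Nf = 908.85426
Nf = 454.4


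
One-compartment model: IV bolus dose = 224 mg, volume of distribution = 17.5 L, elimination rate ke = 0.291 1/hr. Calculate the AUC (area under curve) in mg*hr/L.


C0 = Dose/Vd = 224/17.5 = 12.8 mg/L
AUC = C0/ke = 12.8/0.291
AUC = 43.99 mg*hr/L


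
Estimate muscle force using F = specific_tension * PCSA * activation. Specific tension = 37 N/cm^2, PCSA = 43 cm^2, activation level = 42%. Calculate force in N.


F = sigma * PCSA * activation
F = 37 * 43 * 0.42
F = 668.2 N


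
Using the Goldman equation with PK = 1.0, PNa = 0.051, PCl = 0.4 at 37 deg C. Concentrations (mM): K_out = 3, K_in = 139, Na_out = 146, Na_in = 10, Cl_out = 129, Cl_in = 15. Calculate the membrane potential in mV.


Vm = (RT/F)*ln((PK*Ko + PNa*Nao + PCl*Cli)/(PK*Ki + PNa*Nai + PCl*Clo))
Numer = 16.446, Denom = 191.11
Vm = -65.55 mV


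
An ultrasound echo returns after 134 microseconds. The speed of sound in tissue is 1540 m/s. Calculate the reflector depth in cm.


depth = c * t / 2
t = 134 us = 1.3400e-04 s
depth = 1540 * 1.3400e-04 / 2
depth = 0.10318 m = 10.318 cm


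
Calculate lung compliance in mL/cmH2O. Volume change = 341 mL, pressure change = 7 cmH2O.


C = dV / dP
C = 341 / 7
C = 48.71 mL/cmH2O


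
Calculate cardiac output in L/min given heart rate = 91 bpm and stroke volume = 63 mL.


CO = HR * SV
CO = 91 * 63 / 1000
CO = 5.733 L/min


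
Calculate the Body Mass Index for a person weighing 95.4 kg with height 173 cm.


BMI = weight / height^2
height = 173 cm = 1.73 m
BMI = 95.4 / 1.73^2
BMI = 31.88 kg/m^2


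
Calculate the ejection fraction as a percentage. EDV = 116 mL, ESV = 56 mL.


SV = EDV - ESV = 116 - 56 = 60 mL
EF = SV/EDV * 100 = 60/116 * 100
EF = 51.72%


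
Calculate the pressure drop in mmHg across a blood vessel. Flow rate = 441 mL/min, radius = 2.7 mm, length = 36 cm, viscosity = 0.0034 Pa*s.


dP = 8*mu*L*Q / (pi*r^4)
Q = 441 mL/min = 7.35e-06 m^3/s
dP = 431.076 Pa = 431.076 / 133.322 mmHg = 3.233 mmHg


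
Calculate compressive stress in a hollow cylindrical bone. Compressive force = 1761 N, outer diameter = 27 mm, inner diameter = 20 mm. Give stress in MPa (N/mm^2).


A = pi*(r_o^2 - r_i^2)
r_o = 13.5 mm, r_i = 10 mm
A = 258.396 mm^2
sigma = F/A = 1761 / 258.396
sigma = 6.815 MPa


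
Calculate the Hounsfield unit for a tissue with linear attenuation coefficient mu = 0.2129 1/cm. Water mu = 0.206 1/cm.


HU = ((mu_tissue - mu_water) / mu_water) * 1000
HU = ((0.2129 - 0.206) / 0.206) * 1000
HU = 33.5


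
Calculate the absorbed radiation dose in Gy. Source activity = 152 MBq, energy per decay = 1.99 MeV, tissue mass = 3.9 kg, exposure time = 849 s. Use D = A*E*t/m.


A = 152 MBq = 1.5200e+08 Bq
E = 1.99 MeV = 3.18798e-13 J
D = A*E*t/m = 1.5200e+08*3.18798e-13*849/3.9
D = 0.01055 Gy


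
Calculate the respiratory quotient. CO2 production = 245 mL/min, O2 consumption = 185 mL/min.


RQ = VCO2 / VO2
RQ = 245 / 185
RQ = 1.324


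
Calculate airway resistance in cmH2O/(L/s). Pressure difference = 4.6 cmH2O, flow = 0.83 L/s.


R = dP / flow
R = 4.6 / 0.83
R = 5.542 cmH2O/(L/s)


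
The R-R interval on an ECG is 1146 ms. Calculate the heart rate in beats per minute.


HR = 60 / RR_interval(s)
RR = 1146 ms = 1.146 s
HR = 60 / 1.146 = 52.36 bpm


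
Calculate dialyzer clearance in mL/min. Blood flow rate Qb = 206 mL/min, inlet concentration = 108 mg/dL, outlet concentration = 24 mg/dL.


K = Qb * (Cb_in - Cb_out) / Cb_in
K = 206 * (108 - 24) / 108
K = 160.2 mL/min


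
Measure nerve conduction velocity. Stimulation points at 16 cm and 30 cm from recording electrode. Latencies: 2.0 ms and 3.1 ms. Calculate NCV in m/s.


Distance = (30 - 16) / 100 = 0.14 m
dt = (3.1 - 2.0) / 1000 = 0.0011 s
NCV = dist / dt = 127.3 m/s


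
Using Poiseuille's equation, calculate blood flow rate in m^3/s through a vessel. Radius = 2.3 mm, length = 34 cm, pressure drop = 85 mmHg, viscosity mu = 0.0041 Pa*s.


Q = pi*r^4*dP / (8*mu*L)
r = 0.0023 m, L = 0.34 m
dP = 85 mmHg = 11332.37 Pa
Q = 8.9337e-05 m^3/s


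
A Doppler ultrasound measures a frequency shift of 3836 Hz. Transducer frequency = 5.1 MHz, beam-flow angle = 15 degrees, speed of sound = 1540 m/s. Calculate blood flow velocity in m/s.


v = fd * c / (2 * f0 * cos(theta))
v = 3836 * 1540 / (2 * 5.1000e+06 * cos(15))
v = 0.5996 m/s


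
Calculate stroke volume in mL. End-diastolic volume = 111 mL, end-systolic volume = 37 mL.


SV = EDV - ESV
SV = 111 - 37
SV = 74 mL


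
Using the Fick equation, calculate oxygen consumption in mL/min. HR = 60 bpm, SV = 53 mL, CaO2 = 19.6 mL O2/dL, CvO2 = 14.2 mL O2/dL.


CO = HR*SV = 60*53/1000 = 3.18 L/min
a-v O2 diff = 19.6 - 14.2 = 5.4 mL/dL
VO2 = CO * (CaO2-CvO2) * 10 dL/L
VO2 = 3.18 * 5.4 * 10
VO2 = 171.7 mL/min


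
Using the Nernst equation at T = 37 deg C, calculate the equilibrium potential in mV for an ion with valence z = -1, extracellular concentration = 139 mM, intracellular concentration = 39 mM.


E = (RT/(zF)) * ln(C_out/C_in)
T = 37 + 273.15 = 310.15 K
E = (8.314 * 310.15 / (-1 * 96485)) * ln(139/39)
E = -33.97 mV


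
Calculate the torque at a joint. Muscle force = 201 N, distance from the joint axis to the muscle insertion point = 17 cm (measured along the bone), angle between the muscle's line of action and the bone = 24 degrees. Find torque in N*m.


Torque = F * d * sin(theta)   (moment arm = d*sin(theta))
d = 17 cm = 0.17 m
Torque = 201 * 0.17 * sin(24)
Torque = 13.9 N*m


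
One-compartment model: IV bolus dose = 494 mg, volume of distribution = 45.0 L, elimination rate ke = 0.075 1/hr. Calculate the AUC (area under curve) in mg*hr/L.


C0 = Dose/Vd = 494/45.0 = 10.9778 mg/L
AUC = C0/ke = 10.9778/0.075
AUC = 146.4 mg*hr/L


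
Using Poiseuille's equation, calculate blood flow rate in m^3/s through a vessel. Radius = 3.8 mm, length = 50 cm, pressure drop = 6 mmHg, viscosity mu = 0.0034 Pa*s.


Q = pi*r^4*dP / (8*mu*L)
r = 0.0038 m, L = 0.5 m
dP = 6 mmHg = 799.932 Pa
Q = 3.8530e-05 m^3/s


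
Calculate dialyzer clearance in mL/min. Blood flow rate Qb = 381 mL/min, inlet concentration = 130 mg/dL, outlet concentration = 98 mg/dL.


K = Qb * (Cb_in - Cb_out) / Cb_in
K = 381 * (130 - 98) / 130
K = 93.78 mL/min


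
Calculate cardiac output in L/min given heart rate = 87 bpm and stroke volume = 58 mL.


CO = HR * SV
CO = 87 * 58 / 1000
CO = 5.046 L/min


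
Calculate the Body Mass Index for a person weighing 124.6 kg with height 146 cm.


BMI = weight / height^2
height = 146 cm = 1.46 m
BMI = 124.6 / 1.46^2
BMI = 58.45 kg/m^2


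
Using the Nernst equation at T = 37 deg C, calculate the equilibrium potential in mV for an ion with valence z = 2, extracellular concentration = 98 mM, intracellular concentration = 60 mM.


E = (RT/(zF)) * ln(C_out/C_in)
T = 37 + 273.15 = 310.15 K
E = (8.314 * 310.15 / (2 * 96485)) * ln(98/60)
E = 6.556 mV


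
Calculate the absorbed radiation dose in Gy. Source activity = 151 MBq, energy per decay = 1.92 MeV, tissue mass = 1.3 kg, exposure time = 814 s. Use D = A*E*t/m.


A = 151 MBq = 1.5100e+08 Bq
E = 1.92 MeV = 3.07584e-13 J
D = A*E*t/m = 1.5100e+08*3.07584e-13*814/1.3
D = 0.02908 Gy


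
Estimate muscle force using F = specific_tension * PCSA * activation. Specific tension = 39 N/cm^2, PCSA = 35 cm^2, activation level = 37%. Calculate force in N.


F = sigma * PCSA * activation
F = 39 * 35 * 0.37
F = 505.1 N


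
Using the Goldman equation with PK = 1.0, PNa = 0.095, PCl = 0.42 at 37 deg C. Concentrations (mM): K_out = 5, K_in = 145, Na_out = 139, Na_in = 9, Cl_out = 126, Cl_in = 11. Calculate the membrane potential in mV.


Vm = (RT/F)*ln((PK*Ko + PNa*Nao + PCl*Cli)/(PK*Ki + PNa*Nai + PCl*Clo))
Numer = 22.825, Denom = 198.775
Vm = -57.84 mV


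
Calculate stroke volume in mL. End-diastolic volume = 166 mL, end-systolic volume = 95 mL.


SV = EDV - ESV
SV = 166 - 95
SV = 71 mL


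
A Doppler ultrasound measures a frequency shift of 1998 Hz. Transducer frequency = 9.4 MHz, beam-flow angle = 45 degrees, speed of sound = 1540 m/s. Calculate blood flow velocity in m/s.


v = fd * c / (2 * f0 * cos(theta))
v = 1998 * 1540 / (2 * 9.4000e+06 * cos(45))
v = 0.2315 m/s


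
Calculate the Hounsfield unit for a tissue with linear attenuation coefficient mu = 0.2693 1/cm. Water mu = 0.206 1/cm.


HU = ((mu_tissue - mu_water) / mu_water) * 1000
HU = ((0.2693 - 0.206) / 0.206) * 1000
HU = 307.3


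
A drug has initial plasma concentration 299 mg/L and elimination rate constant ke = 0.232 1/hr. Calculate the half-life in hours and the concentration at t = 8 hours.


t_half = ln(2) / ke = 0.693147 / 0.232 = 2.988 hr
C(t) = C0 * exp(-ke*t) = 299 * exp(-0.232*8)
C(8) = 46.73 mg/L


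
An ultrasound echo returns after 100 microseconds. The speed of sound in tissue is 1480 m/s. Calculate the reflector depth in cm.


depth = c * t / 2
t = 100 us = 1.0000e-04 s
depth = 1480 * 1.0000e-04 / 2
depth = 0.074 m = 7.4 cm


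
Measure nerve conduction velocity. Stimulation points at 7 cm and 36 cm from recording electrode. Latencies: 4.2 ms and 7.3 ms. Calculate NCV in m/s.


Distance = (36 - 7) / 100 = 0.29 m
dt = (7.3 - 4.2) / 1000 = 0.0031 s
NCV = dist / dt = 93.55 m/s


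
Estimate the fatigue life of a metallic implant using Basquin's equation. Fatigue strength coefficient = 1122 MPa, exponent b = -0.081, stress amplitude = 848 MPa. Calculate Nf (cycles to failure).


sigma_a = sigma_f' * (2Nf)^b
2Nf = (sigma_a/sigma_f')^(1/b)
2Nf = (848/1122)^(1/-0.081)
2Nf = 31.710098
Nf = 15.86


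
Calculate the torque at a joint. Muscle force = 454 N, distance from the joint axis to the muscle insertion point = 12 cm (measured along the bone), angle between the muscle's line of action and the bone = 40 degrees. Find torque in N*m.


Torque = F * d * sin(theta)   (moment arm = d*sin(theta))
d = 12 cm = 0.12 m
Torque = 454 * 0.12 * sin(40)
Torque = 35.02 N*m


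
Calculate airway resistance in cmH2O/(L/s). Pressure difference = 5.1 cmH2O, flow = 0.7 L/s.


R = dP / flow
R = 5.1 / 0.7
R = 7.286 cmH2O/(L/s)


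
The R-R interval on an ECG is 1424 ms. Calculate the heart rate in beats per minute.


HR = 60 / RR_interval(s)
RR = 1424 ms = 1.424 s
HR = 60 / 1.424 = 42.13 bpm


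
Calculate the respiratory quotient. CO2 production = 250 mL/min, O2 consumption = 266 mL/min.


RQ = VCO2 / VO2
RQ = 250 / 266
RQ = 0.9398


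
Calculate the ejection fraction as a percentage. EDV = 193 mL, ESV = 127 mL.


SV = EDV - ESV = 193 - 127 = 66 mL
EF = SV/EDV * 100 = 66/193 * 100
EF = 34.2%


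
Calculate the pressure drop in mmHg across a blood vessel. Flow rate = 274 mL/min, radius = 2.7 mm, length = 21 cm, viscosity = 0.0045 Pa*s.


dP = 8*mu*L*Q / (pi*r^4)
Q = 274 mL/min = 4.56667e-06 m^3/s
dP = 206.784 Pa = 206.784 / 133.322 mmHg = 1.551 mmHg


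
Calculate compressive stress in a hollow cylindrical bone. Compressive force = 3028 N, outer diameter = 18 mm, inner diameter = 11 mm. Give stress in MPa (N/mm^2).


A = pi*(r_o^2 - r_i^2)
r_o = 9 mm, r_i = 5.5 mm
A = 159.436 mm^2
sigma = F/A = 3028 / 159.436
sigma = 18.99 MPa


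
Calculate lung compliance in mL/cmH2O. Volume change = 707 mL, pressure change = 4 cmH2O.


C = dV / dP
C = 707 / 4
C = 176.8 mL/cmH2O


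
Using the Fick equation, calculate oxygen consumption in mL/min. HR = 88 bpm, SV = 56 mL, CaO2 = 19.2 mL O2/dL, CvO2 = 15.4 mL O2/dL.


CO = HR*SV = 88*56/1000 = 4.928 L/min
a-v O2 diff = 19.2 - 15.4 = 3.8 mL/dL
VO2 = CO * (CaO2-CvO2) * 10 dL/L
VO2 = 4.928 * 3.8 * 10
VO2 = 187.3 mL/min


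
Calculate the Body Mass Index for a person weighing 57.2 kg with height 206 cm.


BMI = weight / height^2
height = 206 cm = 2.06 m
BMI = 57.2 / 2.06^2
BMI = 13.48 kg/m^2


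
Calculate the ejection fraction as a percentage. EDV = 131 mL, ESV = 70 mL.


SV = EDV - ESV = 131 - 70 = 61 mL
EF = SV/EDV * 100 = 61/131 * 100
EF = 46.56%


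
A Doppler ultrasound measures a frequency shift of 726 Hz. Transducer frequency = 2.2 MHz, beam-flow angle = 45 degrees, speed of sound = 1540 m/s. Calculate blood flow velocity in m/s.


v = fd * c / (2 * f0 * cos(theta))
v = 726 * 1540 / (2 * 2.2000e+06 * cos(45))
v = 0.3594 m/s


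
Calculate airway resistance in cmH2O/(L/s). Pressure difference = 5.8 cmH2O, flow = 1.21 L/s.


R = dP / flow
R = 5.8 / 1.21
R = 4.793 cmH2O/(L/s)


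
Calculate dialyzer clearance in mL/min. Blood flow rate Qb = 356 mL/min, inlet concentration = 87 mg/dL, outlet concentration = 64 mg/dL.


K = Qb * (Cb_in - Cb_out) / Cb_in
K = 356 * (87 - 64) / 87
K = 94.11 mL/min


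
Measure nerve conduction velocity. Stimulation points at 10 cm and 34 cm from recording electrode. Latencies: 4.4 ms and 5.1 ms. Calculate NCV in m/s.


Distance = (34 - 10) / 100 = 0.24 m
dt = (5.1 - 4.4) / 1000 = 7.0000e-04 s
NCV = dist / dt = 342.9 m/s


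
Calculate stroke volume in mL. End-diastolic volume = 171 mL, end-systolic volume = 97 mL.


SV = EDV - ESV
SV = 171 - 97
SV = 74 mL


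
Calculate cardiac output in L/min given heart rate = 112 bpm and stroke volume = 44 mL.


CO = HR * SV
CO = 112 * 44 / 1000
CO = 4.928 L/min


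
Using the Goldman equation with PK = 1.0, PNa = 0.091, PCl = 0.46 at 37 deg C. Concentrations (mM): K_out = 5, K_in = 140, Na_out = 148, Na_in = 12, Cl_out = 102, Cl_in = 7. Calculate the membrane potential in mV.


Vm = (RT/F)*ln((PK*Ko + PNa*Nao + PCl*Cli)/(PK*Ki + PNa*Nai + PCl*Clo))
Numer = 21.688, Denom = 188.012
Vm = -57.72 mV


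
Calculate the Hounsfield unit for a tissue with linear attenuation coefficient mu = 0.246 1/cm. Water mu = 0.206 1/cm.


HU = ((mu_tissue - mu_water) / mu_water) * 1000
HU = ((0.246 - 0.206) / 0.206) * 1000
HU = 194.2


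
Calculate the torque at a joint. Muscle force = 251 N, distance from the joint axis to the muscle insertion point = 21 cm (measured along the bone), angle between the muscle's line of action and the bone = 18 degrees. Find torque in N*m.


Torque = F * d * sin(theta)   (moment arm = d*sin(theta))
d = 21 cm = 0.21 m
Torque = 251 * 0.21 * sin(18)
Torque = 16.29 N*m


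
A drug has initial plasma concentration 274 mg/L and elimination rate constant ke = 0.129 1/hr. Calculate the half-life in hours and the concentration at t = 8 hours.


t_half = ln(2) / ke = 0.693147 / 0.129 = 5.373 hr
C(t) = C0 * exp(-ke*t) = 274 * exp(-0.129*8)
C(8) = 97.62 mg/L


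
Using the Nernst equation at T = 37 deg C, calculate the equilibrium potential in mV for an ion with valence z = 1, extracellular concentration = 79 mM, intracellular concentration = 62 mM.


E = (RT/(zF)) * ln(C_out/C_in)
T = 37 + 273.15 = 310.15 K
E = (8.314 * 310.15 / (1 * 96485)) * ln(79/62)
E = 6.476 mV


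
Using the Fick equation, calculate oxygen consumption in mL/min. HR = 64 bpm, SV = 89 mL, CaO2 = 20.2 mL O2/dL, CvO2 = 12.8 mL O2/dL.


CO = HR*SV = 64*89/1000 = 5.696 L/min
a-v O2 diff = 20.2 - 12.8 = 7.4 mL/dL
VO2 = CO * (CaO2-CvO2) * 10 dL/L
VO2 = 5.696 * 7.4 * 10
VO2 = 421.5 mL/min


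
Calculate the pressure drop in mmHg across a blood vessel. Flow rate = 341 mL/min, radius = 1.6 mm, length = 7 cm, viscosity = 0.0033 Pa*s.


dP = 8*mu*L*Q / (pi*r^4)
Q = 341 mL/min = 5.68333e-06 m^3/s
dP = 510.123 Pa = 510.123 / 133.322 mmHg = 3.826 mmHg


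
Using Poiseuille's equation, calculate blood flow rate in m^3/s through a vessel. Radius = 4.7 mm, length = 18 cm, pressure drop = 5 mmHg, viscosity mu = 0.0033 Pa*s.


Q = pi*r^4*dP / (8*mu*L)
r = 0.0047 m, L = 0.18 m
dP = 5 mmHg = 666.61 Pa
Q = 2.1505e-04 m^3/s


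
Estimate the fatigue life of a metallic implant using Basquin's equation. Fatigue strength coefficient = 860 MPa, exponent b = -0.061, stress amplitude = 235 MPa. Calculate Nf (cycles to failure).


sigma_a = sigma_f' * (2Nf)^b
2Nf = (sigma_a/sigma_f')^(1/b)
2Nf = (235/860)^(1/-0.061)
2Nf = 1.7241182e+09
Nf = 8.6206e+08


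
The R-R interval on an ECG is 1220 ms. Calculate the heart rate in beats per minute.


HR = 60 / RR_interval(s)
RR = 1220 ms = 1.22 s
HR = 60 / 1.22 = 49.18 bpm


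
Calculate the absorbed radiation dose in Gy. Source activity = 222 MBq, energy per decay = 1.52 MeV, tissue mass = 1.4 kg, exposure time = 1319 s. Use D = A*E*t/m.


A = 222 MBq = 2.2200e+08 Bq
E = 1.52 MeV = 2.43504e-13 J
D = A*E*t/m = 2.2200e+08*2.43504e-13*1319/1.4
D = 0.05093 Gy


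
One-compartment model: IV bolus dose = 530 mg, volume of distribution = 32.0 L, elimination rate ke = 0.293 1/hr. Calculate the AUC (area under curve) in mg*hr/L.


C0 = Dose/Vd = 530/32.0 = 16.5625 mg/L
AUC = C0/ke = 16.5625/0.293
AUC = 56.53 mg*hr/L


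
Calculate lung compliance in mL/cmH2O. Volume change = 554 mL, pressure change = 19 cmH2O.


C = dV / dP
C = 554 / 19
C = 29.16 mL/cmH2O


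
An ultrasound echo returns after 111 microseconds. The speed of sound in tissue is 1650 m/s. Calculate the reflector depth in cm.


depth = c * t / 2
t = 111 us = 1.1100e-04 s
depth = 1650 * 1.1100e-04 / 2
depth = 0.091575 m = 9.1575 cm


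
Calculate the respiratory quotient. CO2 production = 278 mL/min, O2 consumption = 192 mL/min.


RQ = VCO2 / VO2
RQ = 278 / 192
RQ = 1.448


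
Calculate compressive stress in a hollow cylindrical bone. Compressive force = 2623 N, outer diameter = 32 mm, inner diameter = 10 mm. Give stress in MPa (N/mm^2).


A = pi*(r_o^2 - r_i^2)
r_o = 16 mm, r_i = 5 mm
A = 725.708 mm^2
sigma = F/A = 2623 / 725.708
sigma = 3.614 MPa


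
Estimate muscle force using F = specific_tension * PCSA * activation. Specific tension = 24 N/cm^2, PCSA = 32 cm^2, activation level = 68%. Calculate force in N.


F = sigma * PCSA * activation
F = 24 * 32 * 0.68
F = 522.2 N


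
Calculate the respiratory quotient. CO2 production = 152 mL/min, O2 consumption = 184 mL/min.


RQ = VCO2 / VO2
RQ = 152 / 184
RQ = 0.8261


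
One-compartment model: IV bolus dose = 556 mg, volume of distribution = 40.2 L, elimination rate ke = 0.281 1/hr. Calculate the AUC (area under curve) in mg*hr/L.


C0 = Dose/Vd = 556/40.2 = 13.8308 mg/L
AUC = C0/ke = 13.8308/0.281
AUC = 49.22 mg*hr/L


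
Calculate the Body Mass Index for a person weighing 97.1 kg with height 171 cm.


BMI = weight / height^2
height = 171 cm = 1.71 m
BMI = 97.1 / 1.71^2
BMI = 33.21 kg/m^2


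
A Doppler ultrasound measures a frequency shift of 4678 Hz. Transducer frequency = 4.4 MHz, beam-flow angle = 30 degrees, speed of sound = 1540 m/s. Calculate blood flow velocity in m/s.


v = fd * c / (2 * f0 * cos(theta))
v = 4678 * 1540 / (2 * 4.4000e+06 * cos(30))
v = 0.9453 m/s


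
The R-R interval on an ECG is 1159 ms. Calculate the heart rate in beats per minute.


HR = 60 / RR_interval(s)
RR = 1159 ms = 1.159 s
HR = 60 / 1.159 = 51.77 bpm


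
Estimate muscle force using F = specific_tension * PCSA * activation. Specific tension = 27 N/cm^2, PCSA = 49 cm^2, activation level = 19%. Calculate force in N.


F = sigma * PCSA * activation
F = 27 * 49 * 0.19
F = 251.4 N


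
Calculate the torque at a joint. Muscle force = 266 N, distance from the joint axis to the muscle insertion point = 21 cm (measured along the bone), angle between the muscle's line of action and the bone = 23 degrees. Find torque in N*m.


Torque = F * d * sin(theta)   (moment arm = d*sin(theta))
d = 21 cm = 0.21 m
Torque = 266 * 0.21 * sin(23)
Torque = 21.83 N*m


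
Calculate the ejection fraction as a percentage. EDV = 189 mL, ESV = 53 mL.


SV = EDV - ESV = 189 - 53 = 136 mL
EF = SV/EDV * 100 = 136/189 * 100
EF = 71.96%


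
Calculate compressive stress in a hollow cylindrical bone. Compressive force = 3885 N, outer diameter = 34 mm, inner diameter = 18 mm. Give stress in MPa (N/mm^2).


A = pi*(r_o^2 - r_i^2)
r_o = 17 mm, r_i = 9 mm
A = 653.451 mm^2
sigma = F/A = 3885 / 653.451
sigma = 5.945 MPa


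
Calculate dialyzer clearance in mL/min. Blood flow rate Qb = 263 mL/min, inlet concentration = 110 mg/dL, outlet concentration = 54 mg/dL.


K = Qb * (Cb_in - Cb_out) / Cb_in
K = 263 * (110 - 54) / 110
K = 133.9 mL/min


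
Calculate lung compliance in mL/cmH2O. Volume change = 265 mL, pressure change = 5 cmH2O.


C = dV / dP
C = 265 / 5
C = 53 mL/cmH2O


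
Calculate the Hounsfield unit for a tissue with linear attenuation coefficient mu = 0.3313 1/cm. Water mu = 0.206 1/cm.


HU = ((mu_tissue - mu_water) / mu_water) * 1000
HU = ((0.3313 - 0.206) / 0.206) * 1000
HU = 608.3


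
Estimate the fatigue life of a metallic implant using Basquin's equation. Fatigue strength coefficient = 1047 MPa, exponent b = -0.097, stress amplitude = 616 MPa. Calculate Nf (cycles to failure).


sigma_a = sigma_f' * (2Nf)^b
2Nf = (sigma_a/sigma_f')^(1/b)
2Nf = (616/1047)^(1/-0.097)
2Nf = 237.08654
Nf = 118.5


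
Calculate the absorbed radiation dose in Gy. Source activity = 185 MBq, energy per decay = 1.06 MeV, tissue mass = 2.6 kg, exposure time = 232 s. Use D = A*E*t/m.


A = 185 MBq = 1.8500e+08 Bq
E = 1.06 MeV = 1.69812e-13 J
D = A*E*t/m = 1.8500e+08*1.69812e-13*232/2.6
D = 0.002803 Gy


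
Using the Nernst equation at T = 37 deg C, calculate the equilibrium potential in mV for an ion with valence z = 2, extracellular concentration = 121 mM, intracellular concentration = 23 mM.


E = (RT/(zF)) * ln(C_out/C_in)
T = 37 + 273.15 = 310.15 K
E = (8.314 * 310.15 / (2 * 96485)) * ln(121/23)
E = 22.19 mV


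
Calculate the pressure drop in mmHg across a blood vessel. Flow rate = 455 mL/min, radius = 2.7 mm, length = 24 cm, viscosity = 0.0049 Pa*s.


dP = 8*mu*L*Q / (pi*r^4)
Q = 455 mL/min = 7.58333e-06 m^3/s
dP = 427.319 Pa = 427.319 / 133.322 mmHg = 3.205 mmHg


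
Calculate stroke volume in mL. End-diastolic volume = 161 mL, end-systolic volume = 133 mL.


SV = EDV - ESV
SV = 161 - 133
SV = 28 mL


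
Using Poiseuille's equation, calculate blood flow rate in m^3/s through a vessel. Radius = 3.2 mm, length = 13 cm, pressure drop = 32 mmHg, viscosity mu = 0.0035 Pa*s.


Q = pi*r^4*dP / (8*mu*L)
r = 0.0032 m, L = 0.13 m
dP = 32 mmHg = 4266.304 Pa
Q = 3.8610e-04 m^3/s


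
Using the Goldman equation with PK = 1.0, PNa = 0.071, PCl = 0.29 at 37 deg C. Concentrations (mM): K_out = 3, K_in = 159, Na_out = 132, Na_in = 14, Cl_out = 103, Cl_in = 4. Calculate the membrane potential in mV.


Vm = (RT/F)*ln((PK*Ko + PNa*Nao + PCl*Cli)/(PK*Ki + PNa*Nai + PCl*Clo))
Numer = 13.532, Denom = 189.864
Vm = -70.59 mV


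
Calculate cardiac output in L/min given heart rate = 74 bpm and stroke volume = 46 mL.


CO = HR * SV
CO = 74 * 46 / 1000
CO = 3.404 L/min


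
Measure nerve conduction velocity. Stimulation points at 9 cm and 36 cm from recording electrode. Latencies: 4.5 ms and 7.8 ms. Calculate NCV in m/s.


Distance = (36 - 9) / 100 = 0.27 m
dt = (7.8 - 4.5) / 1000 = 0.0033 s
NCV = dist / dt = 81.82 m/s
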